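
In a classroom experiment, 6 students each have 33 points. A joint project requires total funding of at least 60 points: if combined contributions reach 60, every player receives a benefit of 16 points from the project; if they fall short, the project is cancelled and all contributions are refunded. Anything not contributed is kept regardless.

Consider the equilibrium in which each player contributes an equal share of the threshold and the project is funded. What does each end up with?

Equal share of the threshold: 60/6 = 10.
At this profile no one gains by cutting their contribution: any cut drops the total below 60, the project is cancelled, contributions are refunded, and the deviator ends with 33, which is less than 33 − 10 + 16 = 39. Contributing more than 10 just wastes the excess. So contributing exactly 10 is a best response.
Each player's payoff: 33 − 10 + 16 = 39.

39 points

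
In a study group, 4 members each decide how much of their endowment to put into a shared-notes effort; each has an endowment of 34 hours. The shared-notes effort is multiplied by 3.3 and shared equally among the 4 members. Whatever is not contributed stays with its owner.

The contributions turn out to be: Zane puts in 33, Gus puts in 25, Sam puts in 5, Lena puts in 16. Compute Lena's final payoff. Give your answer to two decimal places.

Total contributed: 33 + 25 + 5 + 16 = 79.
Each receives 3.3 × 79 / 4 = 65.18 from the shared-notes effort.
Lena keeps 34 − 16 = 18, so Lena's payoff is 18 + 65.18 = 83.18.

83.18 hours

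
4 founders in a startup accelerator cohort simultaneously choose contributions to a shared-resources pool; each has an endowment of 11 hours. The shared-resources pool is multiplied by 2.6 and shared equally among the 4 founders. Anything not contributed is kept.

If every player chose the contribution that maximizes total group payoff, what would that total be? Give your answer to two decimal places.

Each contributed unit returns 2.600 to the group as a whole (0.6500 to each of 4 players), which exceeds 1, so the social optimum is full contribution: group total = 2.600 × 44 = 114.40.

114.40 hours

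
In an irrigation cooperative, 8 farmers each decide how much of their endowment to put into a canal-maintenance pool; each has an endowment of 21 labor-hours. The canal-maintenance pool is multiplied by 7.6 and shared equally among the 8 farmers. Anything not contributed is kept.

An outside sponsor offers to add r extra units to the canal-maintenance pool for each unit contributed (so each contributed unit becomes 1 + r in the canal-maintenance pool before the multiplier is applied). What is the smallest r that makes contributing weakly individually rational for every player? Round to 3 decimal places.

With matching at rate r, one contributed unit becomes (1 + r) in the canal-maintenance pool and returns 7.6 × (1 + r) / 8 to the contributor.
Setting this equal to 1: 1 + r = 8/7.6 = 1.0526.
So the minimum matching rate is r = 1.0526 − 1 = 0.053.

0.053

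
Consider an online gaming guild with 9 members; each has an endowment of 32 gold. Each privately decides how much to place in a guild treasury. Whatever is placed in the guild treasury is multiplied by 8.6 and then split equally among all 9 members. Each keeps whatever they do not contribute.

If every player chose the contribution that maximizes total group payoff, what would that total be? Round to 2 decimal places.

2476.80 gold

Each contributed unit returns 8.600 to the group as a whole (0.9556 to each of 9 players), which exceeds 1, so the social optimum is full contribution: group total = 8.600 × 288 = 2476.80.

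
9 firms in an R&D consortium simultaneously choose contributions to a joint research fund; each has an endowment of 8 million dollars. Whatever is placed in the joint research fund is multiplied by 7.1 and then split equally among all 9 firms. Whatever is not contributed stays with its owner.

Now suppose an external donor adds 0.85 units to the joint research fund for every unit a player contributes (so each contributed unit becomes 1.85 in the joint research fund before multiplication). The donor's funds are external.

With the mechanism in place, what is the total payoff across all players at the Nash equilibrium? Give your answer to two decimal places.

945.72 million dollars

With the mechanism, a contributed unit returns 7.1 × 1.85 / 9 = 1.4594 per unit of net cost to the contributor — now above 1 — so contributing fully is weakly dominant for every player.
At the Nash equilibrium everyone contributes 8. Group total payoff = 7.1 × 1.85 × 72 = 945.72.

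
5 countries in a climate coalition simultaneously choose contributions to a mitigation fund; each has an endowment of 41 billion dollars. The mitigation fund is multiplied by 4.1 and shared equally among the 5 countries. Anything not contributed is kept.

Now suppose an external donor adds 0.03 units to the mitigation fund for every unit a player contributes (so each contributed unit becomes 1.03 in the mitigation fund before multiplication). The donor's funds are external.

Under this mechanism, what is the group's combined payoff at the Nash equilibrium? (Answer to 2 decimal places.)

205.00 billion dollars

The effective private return is 4.1 × 1.03 / 5 = 0.8446, which is still under 1, so the mechanism doesn't change anyone's dominant strategy: zero contribution.
At the Nash equilibrium no one contributes; group total payoff = 5 × 41 = 205.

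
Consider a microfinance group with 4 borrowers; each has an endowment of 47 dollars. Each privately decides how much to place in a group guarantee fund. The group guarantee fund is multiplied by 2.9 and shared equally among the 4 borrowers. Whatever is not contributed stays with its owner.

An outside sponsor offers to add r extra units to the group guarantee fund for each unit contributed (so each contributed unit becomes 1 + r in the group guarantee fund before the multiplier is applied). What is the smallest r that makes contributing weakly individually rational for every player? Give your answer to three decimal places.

0.379

With matching at rate r, one contributed unit becomes (1 + r) in the group guarantee fund and returns 2.9 × (1 + r) / 4 to the contributor.
Setting this equal to 1: 1 + r = 4/2.9 = 1.3793.
So the minimum matching rate is r = 1.3793 − 1 = 0.379.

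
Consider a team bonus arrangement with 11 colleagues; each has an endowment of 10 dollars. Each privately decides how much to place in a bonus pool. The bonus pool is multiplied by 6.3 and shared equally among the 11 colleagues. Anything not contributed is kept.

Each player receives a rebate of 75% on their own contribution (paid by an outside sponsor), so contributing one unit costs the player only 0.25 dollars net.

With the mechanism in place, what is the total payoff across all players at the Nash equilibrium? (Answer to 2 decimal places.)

The effective private return per unit is now (6.3/11) / 0.25 = 2.2909 > 1, so every player's dominant strategy flips to full contribution.
So the Nash equilibrium is full contribution by all 11; the group earns 11 × (10 × 0.75 + 6.3 × 10) = 775.50.

775.50 dollars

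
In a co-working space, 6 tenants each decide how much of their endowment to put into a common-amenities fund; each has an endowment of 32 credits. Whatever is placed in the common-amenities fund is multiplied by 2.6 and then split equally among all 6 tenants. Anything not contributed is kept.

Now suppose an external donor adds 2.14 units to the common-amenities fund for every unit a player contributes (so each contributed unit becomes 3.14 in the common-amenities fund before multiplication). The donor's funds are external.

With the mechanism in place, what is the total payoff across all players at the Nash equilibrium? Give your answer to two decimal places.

With the mechanism, a contributed unit returns 2.6 × 3.14 / 6 = 1.3607 per unit of net cost to the contributor — now above 1 — so contributing fully is weakly dominant for every player.
So the Nash equilibrium is full contribution by all 6; the group earns 2.6 × 3.14 × 192 = 1567.49.

1567.49 credits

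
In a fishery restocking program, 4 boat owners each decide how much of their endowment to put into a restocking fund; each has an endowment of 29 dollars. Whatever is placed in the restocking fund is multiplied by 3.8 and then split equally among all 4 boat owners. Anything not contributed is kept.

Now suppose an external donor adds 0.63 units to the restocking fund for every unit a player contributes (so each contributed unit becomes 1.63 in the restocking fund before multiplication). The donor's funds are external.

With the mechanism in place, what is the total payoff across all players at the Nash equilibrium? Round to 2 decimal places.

718.50 dollars

The effective private return per unit is now 3.8 × 1.63 / 4 = 1.5485 > 1, so every player's dominant strategy flips to full contribution.
At the Nash equilibrium everyone contributes 29. Group total payoff = 3.8 × 1.63 × 116 = 718.50.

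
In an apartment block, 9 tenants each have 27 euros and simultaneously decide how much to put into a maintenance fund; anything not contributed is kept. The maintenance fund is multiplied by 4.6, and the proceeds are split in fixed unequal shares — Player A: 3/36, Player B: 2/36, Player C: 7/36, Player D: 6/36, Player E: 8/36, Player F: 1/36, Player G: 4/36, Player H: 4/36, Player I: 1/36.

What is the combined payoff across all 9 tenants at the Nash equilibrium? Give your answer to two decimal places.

A player with share s gets back 4.6·s per unit contributed, so full contribution is dominant for anyone with s > 1/4.6 = 0.2174 and zero contribution is dominant for anyone below.
The only share above 0.2174 is Player E's 8/36, contributing 27; the remaining 8 contribute 0. Total contributed: 27.
The maintenance fund pays out 4.6 × 27 = 124.20 in total (split across the unequal shares, but the aggregate is all that matters for the group sum).
The 8 free-riders keep 27 each, adding 216. Group total = 216 + 124.20 = 340.20.

340.20 euros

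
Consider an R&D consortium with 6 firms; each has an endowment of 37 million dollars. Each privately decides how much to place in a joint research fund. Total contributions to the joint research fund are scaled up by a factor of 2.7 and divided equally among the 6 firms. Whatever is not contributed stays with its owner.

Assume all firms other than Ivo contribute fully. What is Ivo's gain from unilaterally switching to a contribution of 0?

Switching from a contribution of 37 to 0 lets Ivo keep an extra 37 million dollars, but lowers the joint research fund by 37, which costs Ivo their own share of that drop: 2.7/6 × 37 = 16.65.
Net gain = 37 − 16.65 = 20.35. The private return per contributed unit (0.4500) is below 1, so free-riding is indeed the best response regardless of what the others do.

20.35 million dollars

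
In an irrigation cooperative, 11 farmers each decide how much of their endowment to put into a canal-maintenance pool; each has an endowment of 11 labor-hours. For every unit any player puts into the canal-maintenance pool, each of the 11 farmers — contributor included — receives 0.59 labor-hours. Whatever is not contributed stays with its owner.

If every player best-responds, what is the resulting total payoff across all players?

121.00 labor-hours

The private return per contributed unit is 0.59 < 1, so contributing 0 is dominant for every player. At the Nash equilibrium everyone keeps their 11, and the group total is 11 × 11 = 121.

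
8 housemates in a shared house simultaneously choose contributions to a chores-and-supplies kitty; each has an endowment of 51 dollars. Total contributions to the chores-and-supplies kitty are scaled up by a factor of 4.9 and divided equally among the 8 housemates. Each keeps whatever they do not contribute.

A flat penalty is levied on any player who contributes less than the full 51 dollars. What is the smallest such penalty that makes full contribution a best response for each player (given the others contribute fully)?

19.76 dollars

Given the others contribute fully, the best deviation is to contribute 0 (any partial contribution still incurs the fine and gives up units whose private return 0.6125 is below 1).
Deviating from 51 to 0 saves 51 dollars but forfeits the deviator's share of the drop in the chores-and-supplies kitty: 4.9/8 × 51 = 31.24.
So the deviation gain is 51 − 31.24 = 19.76, and the fine must be at least 19.76 dollars to wipe it out.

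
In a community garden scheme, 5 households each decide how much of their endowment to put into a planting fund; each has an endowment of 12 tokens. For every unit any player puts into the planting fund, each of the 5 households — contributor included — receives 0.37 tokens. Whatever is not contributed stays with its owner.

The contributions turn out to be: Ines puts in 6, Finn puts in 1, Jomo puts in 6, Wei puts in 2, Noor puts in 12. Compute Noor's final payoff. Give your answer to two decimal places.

9.99 tokens

Total contributed: 6 + 1 + 6 + 2 + 12 = 27.
Each receives 0.37 × 27 = 9.99 from the planting fund.
Noor keeps 12 − 12 = 0, so Noor's payoff is 0 + 9.99 = 9.99.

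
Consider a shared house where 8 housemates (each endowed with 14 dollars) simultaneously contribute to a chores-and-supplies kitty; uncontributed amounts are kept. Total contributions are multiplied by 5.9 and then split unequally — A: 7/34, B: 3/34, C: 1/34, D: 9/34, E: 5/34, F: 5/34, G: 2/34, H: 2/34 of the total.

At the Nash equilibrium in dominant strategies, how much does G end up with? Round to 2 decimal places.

Each unit j contributes comes back to j as 5.9 × (j's share), so j prefers to contribute only if that share exceeds 1/5.9 = 0.1695; otherwise keeping the unit dominates.
The shares above 0.1695 belong to A and D, contributing 14 each; the remaining 6 contribute 0. Total contributed: 28.
G keeps 14 and receives 5.9 × 28 × 2/34 = 9.72 from the chores-and-supplies kitty, for a payoff of 23.72.

23.72 dollars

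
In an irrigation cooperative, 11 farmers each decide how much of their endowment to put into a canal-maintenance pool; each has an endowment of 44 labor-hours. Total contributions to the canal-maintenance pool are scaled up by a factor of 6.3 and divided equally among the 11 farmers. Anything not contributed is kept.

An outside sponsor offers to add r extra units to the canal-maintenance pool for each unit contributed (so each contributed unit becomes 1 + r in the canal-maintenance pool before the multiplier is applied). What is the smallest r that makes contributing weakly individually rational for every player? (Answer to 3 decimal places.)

0.746

With matching at rate r, one contributed unit becomes (1 + r) in the canal-maintenance pool and returns 6.3 × (1 + r) / 11 to the contributor.
Setting this equal to 1: 1 + r = 11/6.3 = 1.7460.
So the minimum matching rate is r = 1.7460 − 1 = 0.746.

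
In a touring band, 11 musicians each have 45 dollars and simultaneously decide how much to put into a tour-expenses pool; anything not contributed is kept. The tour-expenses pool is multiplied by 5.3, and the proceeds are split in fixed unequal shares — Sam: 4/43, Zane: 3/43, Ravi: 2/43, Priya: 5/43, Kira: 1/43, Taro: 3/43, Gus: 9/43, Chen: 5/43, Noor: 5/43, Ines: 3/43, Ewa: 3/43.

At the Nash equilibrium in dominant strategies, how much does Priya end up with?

A player with share s gets back 5.3·s per unit contributed, so full contribution is dominant for anyone with s > 1/5.3 = 0.1887 and zero contribution is dominant for anyone below.
Only Gus (9/43) clears that bar, contributing 45; the remaining 10 contribute 0. Total contributed: 45.
Priya keeps 45 and receives 5.3 × 45 × 5/43 = 27.73 from the tour-expenses pool, for a payoff of 72.73.

72.73 dollars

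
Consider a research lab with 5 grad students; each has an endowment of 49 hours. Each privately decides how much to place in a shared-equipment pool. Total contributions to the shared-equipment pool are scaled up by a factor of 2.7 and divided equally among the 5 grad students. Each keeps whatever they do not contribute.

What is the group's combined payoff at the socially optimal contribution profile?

661.50 hours

Each contributed unit returns 2.700 to the group as a whole (0.5400 to each of 5 players), which exceeds 1, so the social optimum is full contribution: group total = 2.700 × 245 = 661.50.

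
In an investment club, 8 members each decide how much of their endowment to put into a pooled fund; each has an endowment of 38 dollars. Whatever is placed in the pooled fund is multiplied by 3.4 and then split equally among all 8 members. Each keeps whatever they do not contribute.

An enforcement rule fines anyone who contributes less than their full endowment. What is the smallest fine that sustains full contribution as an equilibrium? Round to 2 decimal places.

Given the others contribute fully, the best deviation is to contribute 0 (any partial contribution still incurs the fine and gives up units whose private return 0.4250 is below 1).
Deviating from 38 to 0 saves 38 dollars but forfeits the deviator's share of the drop in the pooled fund: 3.4/8 × 38 = 16.15.
So the deviation gain is 38 − 16.15 = 21.85, and the fine must be at least 21.85 dollars to wipe it out.

21.85 dollars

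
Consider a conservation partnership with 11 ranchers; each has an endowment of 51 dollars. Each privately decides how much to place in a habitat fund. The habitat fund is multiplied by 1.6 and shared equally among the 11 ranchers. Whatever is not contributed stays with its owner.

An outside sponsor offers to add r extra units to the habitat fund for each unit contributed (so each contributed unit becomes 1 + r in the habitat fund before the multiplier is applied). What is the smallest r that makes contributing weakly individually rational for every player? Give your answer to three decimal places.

5.875

With matching at rate r, one contributed unit becomes (1 + r) in the habitat fund and returns 1.6 × (1 + r) / 11 to the contributor.
Setting this equal to 1: 1 + r = 11/1.6 = 6.8750.
So the minimum matching rate is r = 6.8750 − 1 = 5.875.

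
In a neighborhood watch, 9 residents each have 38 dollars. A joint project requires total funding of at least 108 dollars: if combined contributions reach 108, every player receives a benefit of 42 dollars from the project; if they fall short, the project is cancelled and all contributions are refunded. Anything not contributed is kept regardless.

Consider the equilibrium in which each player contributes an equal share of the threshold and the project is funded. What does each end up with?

68 dollars

Equal share of the threshold: 108/9 = 12.
At this profile no one gains by cutting their contribution: any cut drops the total below 108, the project is cancelled, contributions are refunded, and the deviator ends with 38, which is less than 38 − 12 + 42 = 68. Contributing more than 12 just wastes the excess. So contributing exactly 12 is a best response.
Each player's payoff: 38 − 12 + 42 = 68.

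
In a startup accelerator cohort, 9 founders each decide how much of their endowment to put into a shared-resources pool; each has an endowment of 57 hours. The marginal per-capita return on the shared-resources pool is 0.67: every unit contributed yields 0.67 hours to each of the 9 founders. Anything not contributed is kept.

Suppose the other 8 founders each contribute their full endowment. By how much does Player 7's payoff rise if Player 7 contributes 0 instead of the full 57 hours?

Switching from a contribution of 57 to 0 lets Player 7 keep an extra 57 hours, but lowers the shared-resources pool by 57, which costs Player 7 their own share of that drop: 0.67 × 57 = 38.19.
Net gain = 57 − 38.19 = 18.81. The private return per contributed unit (0.67) is below 1, so free-riding is indeed the best response regardless of what the others do.

18.81 hours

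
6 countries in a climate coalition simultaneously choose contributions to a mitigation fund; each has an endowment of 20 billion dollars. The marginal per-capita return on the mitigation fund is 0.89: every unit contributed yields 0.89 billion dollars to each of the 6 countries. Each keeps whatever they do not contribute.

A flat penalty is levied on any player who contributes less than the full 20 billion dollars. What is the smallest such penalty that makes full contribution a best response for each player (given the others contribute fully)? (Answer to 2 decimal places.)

Given the others contribute fully, the best deviation is to contribute 0 (any partial contribution still incurs the fine and gives up units whose private return 0.89 is below 1).
Deviating from 20 to 0 saves 20 billion dollars but forfeits the deviator's share of the drop in the mitigation fund: 0.89 × 20 = 17.80.
So the deviation gain is 20 − 17.80 = 2.20, and the fine must be at least 2.20 billion dollars to wipe it out.

2.20 billion dollars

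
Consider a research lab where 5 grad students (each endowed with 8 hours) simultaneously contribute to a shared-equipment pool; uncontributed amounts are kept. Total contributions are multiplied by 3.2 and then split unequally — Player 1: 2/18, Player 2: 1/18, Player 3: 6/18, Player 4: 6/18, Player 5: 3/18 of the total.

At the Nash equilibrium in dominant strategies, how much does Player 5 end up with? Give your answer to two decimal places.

Player j's private return per contributed unit is 3.2 × (j's share). Contributing is weakly dominant for j when that share is at least 1/3.2 = 0.3125, and contributing 0 is dominant otherwise.
The shares above 0.3125 belong to Player 3 and Player 4, contributing 8 each; the remaining 3 contribute 0. Total contributed: 16.
Player 5 keeps 8 and receives 3.2 × 16 × 3/18 = 8.53 from the shared-equipment pool, for a payoff of 16.53.

16.53 hours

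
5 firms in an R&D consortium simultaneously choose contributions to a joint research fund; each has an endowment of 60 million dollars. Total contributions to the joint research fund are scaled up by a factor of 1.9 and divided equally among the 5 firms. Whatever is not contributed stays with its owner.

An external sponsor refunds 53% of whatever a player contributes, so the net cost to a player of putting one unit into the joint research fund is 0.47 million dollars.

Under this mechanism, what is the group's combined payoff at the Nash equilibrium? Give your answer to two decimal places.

300.00 million dollars

Even with the mechanism, each unit contributed returns only (1.9/5) / 0.47 = 0.8085 per unit of net cost, so contributing nothing is still dominant.
At the Nash equilibrium no one contributes; group total payoff = 5 × 60 = 300.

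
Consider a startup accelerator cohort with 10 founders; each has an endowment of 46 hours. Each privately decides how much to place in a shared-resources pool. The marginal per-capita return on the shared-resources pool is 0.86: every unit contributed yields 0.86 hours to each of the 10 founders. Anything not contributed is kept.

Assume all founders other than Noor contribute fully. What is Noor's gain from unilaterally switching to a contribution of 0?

6.44 hours

Switching from a contribution of 46 to 0 lets Noor keep an extra 46 hours, but lowers the shared-resources pool by 46, which costs Noor their own share of that drop: 0.86 × 46 = 39.56.
Net gain = 46 − 39.56 = 6.44. The private return per contributed unit (0.86) is below 1, so free-riding is indeed the best response regardless of what the others do.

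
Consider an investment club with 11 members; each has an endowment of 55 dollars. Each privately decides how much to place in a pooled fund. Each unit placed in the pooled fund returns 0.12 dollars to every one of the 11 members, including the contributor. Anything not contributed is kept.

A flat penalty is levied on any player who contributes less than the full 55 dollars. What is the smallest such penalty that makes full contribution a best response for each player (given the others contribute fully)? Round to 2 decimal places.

48.40 dollars

Given the others contribute fully, the best deviation is to contribute 0 (any partial contribution still incurs the fine and gives up units whose private return 0.12 is below 1).
Deviating from 55 to 0 saves 55 dollars but forfeits the deviator's share of the drop in the pooled fund: 0.12 × 55 = 6.60.
So the deviation gain is 55 − 6.60 = 48.40, and the fine must be at least 48.40 dollars to wipe it out.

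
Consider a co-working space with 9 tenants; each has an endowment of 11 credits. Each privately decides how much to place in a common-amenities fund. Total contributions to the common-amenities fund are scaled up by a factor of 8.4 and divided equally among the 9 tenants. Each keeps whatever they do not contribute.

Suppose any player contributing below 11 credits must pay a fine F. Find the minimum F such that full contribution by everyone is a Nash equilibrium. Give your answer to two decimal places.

0.73 credits

Given the others contribute fully, the best deviation is to contribute 0 (any partial contribution still incurs the fine and gives up units whose private return 0.9333 is below 1).
Deviating from 11 to 0 saves 11 credits but forfeits the deviator's share of the drop in the common-amenities fund: 8.4/9 × 11 = 10.27.
So the deviation gain is 11 − 10.27 = 0.73, and the fine must be at least 0.73 credits to wipe it out.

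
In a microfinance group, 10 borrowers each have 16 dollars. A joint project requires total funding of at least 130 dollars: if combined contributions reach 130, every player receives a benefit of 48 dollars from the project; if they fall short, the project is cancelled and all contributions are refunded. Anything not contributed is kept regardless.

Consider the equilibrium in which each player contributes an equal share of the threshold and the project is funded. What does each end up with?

Equal share of the threshold: 130/10 = 13.
At this profile no one gains by cutting their contribution: any cut drops the total below 130, the project is cancelled, contributions are refunded, and the deviator ends with 16, which is less than 16 − 13 + 48 = 51. Contributing more than 13 just wastes the excess. So contributing exactly 13 is a best response.
Each player's payoff: 16 − 13 + 48 = 51.

51 dollars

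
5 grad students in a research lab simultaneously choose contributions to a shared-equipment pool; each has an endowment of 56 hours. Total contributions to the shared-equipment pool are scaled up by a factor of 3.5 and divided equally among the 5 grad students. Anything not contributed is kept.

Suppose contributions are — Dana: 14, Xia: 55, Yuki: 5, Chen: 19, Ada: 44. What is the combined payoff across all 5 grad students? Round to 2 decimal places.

Total contributed: 14 + 55 + 5 + 19 + 44 = 137; total kept: 5 × 56 − 137 = 143.
The shared-equipment pool pays out 3.5 × 137 = 479.50 in aggregate.
Group total = 143 + 479.50 = 622.50.

622.50 hours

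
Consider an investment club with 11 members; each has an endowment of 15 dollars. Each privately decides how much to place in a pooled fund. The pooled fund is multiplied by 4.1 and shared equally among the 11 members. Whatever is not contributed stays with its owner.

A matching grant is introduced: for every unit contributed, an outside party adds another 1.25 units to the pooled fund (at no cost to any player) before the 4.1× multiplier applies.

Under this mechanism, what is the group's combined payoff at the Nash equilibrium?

165.00 dollars

With the mechanism, a contributed unit returns 4.1 × 2.25 / 11 = 0.8386 per unit of net cost — still below 1 — so contributing 0 remains dominant for every player.
Everyone keeps their endowment and the group total is 11 × 15 = 165.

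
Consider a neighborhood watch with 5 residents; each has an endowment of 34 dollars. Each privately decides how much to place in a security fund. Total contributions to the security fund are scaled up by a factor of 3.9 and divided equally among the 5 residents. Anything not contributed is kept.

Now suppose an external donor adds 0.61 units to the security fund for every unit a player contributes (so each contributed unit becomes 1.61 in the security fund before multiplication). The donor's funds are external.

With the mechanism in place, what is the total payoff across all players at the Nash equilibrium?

1067.43 dollars

Under the mechanism each unit contributed yields 3.9 × 1.61 / 5 = 1.2558 back to its contributor per unit of net cost, which exceeds 1, making full contribution the dominant choice for everyone.
At the Nash equilibrium everyone contributes 34. Group total payoff = 3.9 × 1.61 × 170 = 1067.43.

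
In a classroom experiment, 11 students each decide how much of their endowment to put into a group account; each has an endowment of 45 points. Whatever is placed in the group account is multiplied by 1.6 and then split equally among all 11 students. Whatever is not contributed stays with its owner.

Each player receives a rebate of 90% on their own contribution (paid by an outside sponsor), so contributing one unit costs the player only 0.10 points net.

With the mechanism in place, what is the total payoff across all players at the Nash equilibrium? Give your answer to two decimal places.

The effective private return per unit is now (1.6/11) / 0.10 = 1.4545 > 1, so every player's dominant strategy flips to full contribution.
So the Nash equilibrium is full contribution by all 11; the group earns 11 × (45 × 0.90 + 1.6 × 45) = 1237.50.

1237.50 points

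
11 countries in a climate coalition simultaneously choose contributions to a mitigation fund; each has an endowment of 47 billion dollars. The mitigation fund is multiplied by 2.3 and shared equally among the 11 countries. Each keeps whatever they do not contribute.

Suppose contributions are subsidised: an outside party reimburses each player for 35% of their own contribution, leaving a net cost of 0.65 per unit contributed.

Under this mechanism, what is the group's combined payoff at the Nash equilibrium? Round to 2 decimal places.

517.00 billion dollars

Even with the mechanism, each unit contributed returns only (2.3/11) / 0.65 = 0.3217 per unit of net cost, so contributing nothing is still dominant.
At the Nash equilibrium no one contributes; group total payoff = 11 × 47 = 517.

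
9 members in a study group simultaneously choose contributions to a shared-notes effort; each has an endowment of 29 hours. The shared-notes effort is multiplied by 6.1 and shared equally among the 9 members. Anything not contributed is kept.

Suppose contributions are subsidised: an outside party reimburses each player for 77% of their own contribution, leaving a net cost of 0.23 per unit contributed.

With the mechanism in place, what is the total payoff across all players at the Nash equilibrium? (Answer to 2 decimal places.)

1793.07 hours

With the mechanism, a contributed unit returns (6.1/9) / 0.23 = 2.9469 per unit of net cost to the contributor — now above 1 — so contributing fully is weakly dominant for every player.
At the Nash equilibrium everyone contributes 29. Group total payoff = 9 × (29 × 0.77 + 6.1 × 29) = 1793.07.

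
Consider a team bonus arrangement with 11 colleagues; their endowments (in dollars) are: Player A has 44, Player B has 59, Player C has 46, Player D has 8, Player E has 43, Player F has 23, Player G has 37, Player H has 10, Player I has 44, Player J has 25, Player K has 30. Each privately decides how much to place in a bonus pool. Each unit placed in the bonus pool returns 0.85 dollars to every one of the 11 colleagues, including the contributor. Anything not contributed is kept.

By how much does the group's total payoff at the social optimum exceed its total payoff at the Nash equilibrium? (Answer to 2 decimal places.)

3081.15 dollars

The private return per contributed unit is 0.85 < 1 for everyone, so the Nash equilibrium is zero contribution and the group total is Σ E_j = 44 + 59 + 46 + 8 + 43 + 23 + 37 + 10 + 44 + 25 + 30 = 369.
Each contributed unit returns 9.350 to the group, so the social optimum is full contribution by everyone: group total = 9.350 × 369 = 3450.15.
Efficiency loss = (9.350 − 1) × 369 = 3081.15.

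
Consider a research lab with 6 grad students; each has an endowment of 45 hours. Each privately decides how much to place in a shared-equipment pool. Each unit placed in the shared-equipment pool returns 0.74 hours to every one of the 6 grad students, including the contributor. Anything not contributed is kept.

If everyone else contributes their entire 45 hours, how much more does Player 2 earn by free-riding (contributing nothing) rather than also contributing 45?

11.70 hours

Switching from a contribution of 45 to 0 lets Player 2 keep an extra 45 hours, but lowers the shared-equipment pool by 45, which costs Player 2 their own share of that drop: 0.74 × 45 = 33.30.
Net gain = 45 − 33.30 = 11.70. The private return per contributed unit (0.74) is below 1, so free-riding is indeed the best response regardless of what the others do.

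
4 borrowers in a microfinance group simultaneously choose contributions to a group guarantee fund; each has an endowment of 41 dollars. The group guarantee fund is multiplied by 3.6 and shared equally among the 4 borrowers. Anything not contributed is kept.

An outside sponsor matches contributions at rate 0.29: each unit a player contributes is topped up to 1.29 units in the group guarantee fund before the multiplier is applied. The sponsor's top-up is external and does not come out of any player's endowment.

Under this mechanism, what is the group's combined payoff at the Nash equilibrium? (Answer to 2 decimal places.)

761.62 dollars

The effective private return per unit is now 3.6 × 1.29 / 4 = 1.1610 > 1, so every player's dominant strategy flips to full contribution.
So the Nash equilibrium is full contribution by all 4; the group earns 3.6 × 1.29 × 164 = 761.62.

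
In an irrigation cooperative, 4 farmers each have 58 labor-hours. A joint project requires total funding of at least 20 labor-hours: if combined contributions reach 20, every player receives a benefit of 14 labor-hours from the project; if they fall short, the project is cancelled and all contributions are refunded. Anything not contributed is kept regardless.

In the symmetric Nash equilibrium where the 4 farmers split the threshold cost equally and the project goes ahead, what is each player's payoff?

67 labor-hours

Equal share of the threshold: 20/4 = 5.
At this profile no one gains by cutting their contribution: any cut drops the total below 20, the project is cancelled, contributions are refunded, and the deviator ends with 58, which is less than 58 − 5 + 14 = 67. Contributing more than 5 just wastes the excess. So contributing exactly 5 is a best response.
Each player's payoff: 58 − 5 + 14 = 67.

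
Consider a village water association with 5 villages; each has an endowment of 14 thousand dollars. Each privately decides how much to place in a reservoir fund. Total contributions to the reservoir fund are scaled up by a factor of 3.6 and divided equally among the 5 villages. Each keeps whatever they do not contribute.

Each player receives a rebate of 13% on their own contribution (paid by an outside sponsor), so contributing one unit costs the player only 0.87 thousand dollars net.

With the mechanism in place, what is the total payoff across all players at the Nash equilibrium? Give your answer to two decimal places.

70.00 thousand dollars

Even with the mechanism, each unit contributed returns only (3.6/5) / 0.87 = 0.8276 per unit of net cost, so contributing nothing is still dominant.
At the Nash equilibrium no one contributes; group total payoff = 5 × 14 = 70.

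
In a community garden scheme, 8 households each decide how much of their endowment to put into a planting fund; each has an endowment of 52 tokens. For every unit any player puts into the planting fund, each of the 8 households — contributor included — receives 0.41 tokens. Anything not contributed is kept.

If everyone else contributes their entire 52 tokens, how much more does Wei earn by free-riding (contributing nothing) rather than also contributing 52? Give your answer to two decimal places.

30.68 tokens

Switching from a contribution of 52 to 0 lets Wei keep an extra 52 tokens, but lowers the planting fund by 52, which costs Wei their own share of that drop: 0.41 × 52 = 21.32.
Net gain = 52 − 21.32 = 30.68. The private return per contributed unit (0.41) is below 1, so free-riding is indeed the best response regardless of what the others do.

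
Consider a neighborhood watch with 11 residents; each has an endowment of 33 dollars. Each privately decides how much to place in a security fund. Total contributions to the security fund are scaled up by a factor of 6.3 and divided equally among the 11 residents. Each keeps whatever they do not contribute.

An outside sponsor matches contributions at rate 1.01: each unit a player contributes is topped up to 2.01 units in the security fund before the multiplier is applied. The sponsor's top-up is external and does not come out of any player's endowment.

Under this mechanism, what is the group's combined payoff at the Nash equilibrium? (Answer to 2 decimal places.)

4596.67 dollars

The effective private return per unit is now 6.3 × 2.01 / 11 = 1.1512 > 1, so every player's dominant strategy flips to full contribution.
So the Nash equilibrium is full contribution by all 11; the group earns 6.3 × 2.01 × 363 = 4596.67.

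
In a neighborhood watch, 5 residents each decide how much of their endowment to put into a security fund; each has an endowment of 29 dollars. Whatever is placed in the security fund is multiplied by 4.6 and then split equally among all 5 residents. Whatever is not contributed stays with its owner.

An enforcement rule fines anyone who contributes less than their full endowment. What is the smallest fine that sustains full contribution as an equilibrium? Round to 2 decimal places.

Given the others contribute fully, the best deviation is to contribute 0 (any partial contribution still incurs the fine and gives up units whose private return 0.9200 is below 1).
Deviating from 29 to 0 saves 29 dollars but forfeits the deviator's share of the drop in the security fund: 4.6/5 × 29 = 26.68.
So the deviation gain is 29 − 26.68 = 2.32, and the fine must be at least 2.32 dollars to wipe it out.

2.32 dollars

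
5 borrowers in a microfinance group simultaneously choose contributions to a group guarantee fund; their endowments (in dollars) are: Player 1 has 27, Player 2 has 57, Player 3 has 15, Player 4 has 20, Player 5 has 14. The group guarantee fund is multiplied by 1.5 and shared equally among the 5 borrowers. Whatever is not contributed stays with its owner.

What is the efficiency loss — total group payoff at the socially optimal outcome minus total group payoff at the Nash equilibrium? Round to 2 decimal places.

The private return per contributed unit is 1.5/5 = 0.3000 < 1 for every player regardless of endowment, so the Nash equilibrium is zero contribution and the group total is Σ E_j = 27 + 57 + 15 + 20 + 14 = 133.
Each contributed unit returns 1.500 to the group, so the social optimum is full contribution by everyone: group total = 1.500 × 133 = 199.50.
Efficiency loss = (1.500 − 1) × 133 = 66.50.

66.50 dollars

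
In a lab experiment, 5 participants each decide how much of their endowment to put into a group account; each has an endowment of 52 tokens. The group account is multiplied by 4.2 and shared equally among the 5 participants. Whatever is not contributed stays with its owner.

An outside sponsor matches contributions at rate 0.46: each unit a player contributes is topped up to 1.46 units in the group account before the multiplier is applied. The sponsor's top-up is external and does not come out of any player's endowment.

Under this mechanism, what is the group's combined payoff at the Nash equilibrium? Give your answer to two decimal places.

1594.32 tokens

With the mechanism, a contributed unit returns 4.2 × 1.46 / 5 = 1.2264 per unit of net cost to the contributor — now above 1 — so contributing fully is weakly dominant for every player.
At the Nash equilibrium everyone contributes 52. Group total payoff = 4.2 × 1.46 × 260 = 1594.32.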